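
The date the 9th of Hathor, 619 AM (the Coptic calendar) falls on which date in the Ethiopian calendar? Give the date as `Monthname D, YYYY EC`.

Both dates share Julian Day Number 2050822; in the Ethiopian calendar that is 9 Hidar 895 EC.

Hidar 9, 895 EC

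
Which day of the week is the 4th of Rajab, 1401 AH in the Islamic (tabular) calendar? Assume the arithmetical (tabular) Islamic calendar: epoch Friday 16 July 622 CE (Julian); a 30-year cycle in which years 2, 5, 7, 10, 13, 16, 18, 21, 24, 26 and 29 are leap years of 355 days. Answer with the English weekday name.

In the Gregorian calendar this is 8 May 1981 (JDN 2444733).
2444733 ≡ 4 (mod 7); counting from Monday = 0 gives Friday.

Friday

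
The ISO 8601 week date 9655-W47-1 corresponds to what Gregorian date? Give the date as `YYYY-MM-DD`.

9655-11-22

ISO week 1 of 9655 is the week containing the first Thursday of 9655.
Week 47, day 1 (Monday) lands on 9655-11-22.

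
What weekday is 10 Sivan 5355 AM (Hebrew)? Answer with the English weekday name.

This is JDN 2303759 (18 May 1595 Gregorian).
Since JDN mod 7 = 3 (0 = Monday), the day is Thursday.

Thursday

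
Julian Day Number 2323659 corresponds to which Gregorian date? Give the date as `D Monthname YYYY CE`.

10 November 1649 CE

Counting from JDN 2299161 = 15 Oct 1582 gives an offset of 24498 days.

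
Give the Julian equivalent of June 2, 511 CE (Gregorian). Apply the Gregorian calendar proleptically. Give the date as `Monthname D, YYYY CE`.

The Julian–Gregorian offset here is 2 days (Julian trailing).
2 June 511 Gregorian − 2 days → 31 May 511 Julian.

May 31, 511 CE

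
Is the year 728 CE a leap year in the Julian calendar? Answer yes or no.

yes

728 mod 4 = 0, so it is a leap year in the Julian calendar.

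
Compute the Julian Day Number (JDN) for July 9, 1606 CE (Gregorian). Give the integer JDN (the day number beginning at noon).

JDN 2400001 is 17 November 1858 CE (Gregorian), MJD 0; the target day is −92172 days from there, so JDN = 2307829.

2307829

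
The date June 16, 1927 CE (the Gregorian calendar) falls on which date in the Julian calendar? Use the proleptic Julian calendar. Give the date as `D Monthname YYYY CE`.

3 June 1927 CE

For dates in this range the Gregorian date is 13 days ahead of the Julian.
16 June 1927 Gregorian − 13 days → 3 June 1927 Julian.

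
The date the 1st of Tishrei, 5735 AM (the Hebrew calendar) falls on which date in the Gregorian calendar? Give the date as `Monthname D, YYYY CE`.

September 17, 1974 CE

Both dates share Julian Day Number 2442308; in the Gregorian calendar that is 17 September 1974 CE.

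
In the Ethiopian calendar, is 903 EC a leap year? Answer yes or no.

yes

903 mod 4 = 3; in the Ethiopian calendar a year is leap when year mod 4 = 3, so it is a leap year.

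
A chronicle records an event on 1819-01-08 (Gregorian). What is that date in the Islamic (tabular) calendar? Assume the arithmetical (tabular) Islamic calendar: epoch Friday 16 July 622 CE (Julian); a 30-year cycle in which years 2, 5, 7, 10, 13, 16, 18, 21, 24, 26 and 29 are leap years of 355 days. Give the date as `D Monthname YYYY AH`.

Julian Day Number of the source date = 2385443.
Converting JDN 2385443 to the tabular Islamic calendar gives 11 Rabi' al-Awwal 1234 AH.

11 Rabi' al-Awwal 1234 AH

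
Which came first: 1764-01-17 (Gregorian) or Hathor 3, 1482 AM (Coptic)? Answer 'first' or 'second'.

The two dates have Julian Day Numbers 2365364 and 2366027 respectively.
Since 2365364 < 2366027, the first date comes first.

first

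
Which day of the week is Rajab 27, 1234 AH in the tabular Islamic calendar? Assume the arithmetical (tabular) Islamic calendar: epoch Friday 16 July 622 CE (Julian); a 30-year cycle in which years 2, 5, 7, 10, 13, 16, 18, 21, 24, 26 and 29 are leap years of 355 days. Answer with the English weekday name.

Saturday

This is JDN 2385577 (22 May 1819 Gregorian).
2385577 ≡ 5 (mod 7); counting from Monday = 0 gives Saturday.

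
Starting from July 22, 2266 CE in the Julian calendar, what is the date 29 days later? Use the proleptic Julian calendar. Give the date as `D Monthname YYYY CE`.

The starting date is JDN 2548917; 2548917 + 29 = 2548946.
JDN 2548946 corresponds to 20 August 2266 CE.

20 August 2266 CE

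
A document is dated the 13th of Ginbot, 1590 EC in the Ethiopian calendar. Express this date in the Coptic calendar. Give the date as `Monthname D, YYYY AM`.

The source date corresponds to 18 May 1598 in the Gregorian calendar (JDN 2304855).
That day falls on 13 Pashons 1314 AM in the Coptic calendar.

Pashons 13, 1314 AM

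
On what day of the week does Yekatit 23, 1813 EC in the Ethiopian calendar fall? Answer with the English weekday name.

Thursday

This is JDN 2386226 (1 March 1821 Gregorian).
Since JDN mod 7 = 3 (0 = Monday), the day is Thursday.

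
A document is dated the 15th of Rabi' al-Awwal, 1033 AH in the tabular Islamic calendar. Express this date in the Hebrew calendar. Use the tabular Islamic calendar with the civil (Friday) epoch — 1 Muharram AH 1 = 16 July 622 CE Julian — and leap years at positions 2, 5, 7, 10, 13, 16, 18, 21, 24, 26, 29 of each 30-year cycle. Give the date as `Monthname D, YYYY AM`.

The source date corresponds to 6 January 1624 in the Gregorian calendar (JDN 2314219).
That day falls on 14 Tevet 5384 AM in the Hebrew calendar.

Tevet 14, 5384 AM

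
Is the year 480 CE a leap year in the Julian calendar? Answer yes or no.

yes

480 mod 4 = 0, so it is a leap year in the Julian calendar.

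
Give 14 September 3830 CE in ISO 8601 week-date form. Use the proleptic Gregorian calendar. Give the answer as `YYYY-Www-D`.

The weekday is Tuesday (ISO weekday 2).
That Tuesday belongs to ISO week 37 of ISO year 3830.

3830-W37-2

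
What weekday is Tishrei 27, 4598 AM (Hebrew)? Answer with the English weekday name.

Equivalently 4 October 837 Gregorian, JDN 2027045.
Since JDN mod 7 = 6 (0 = Monday), the day is Sunday.

Sunday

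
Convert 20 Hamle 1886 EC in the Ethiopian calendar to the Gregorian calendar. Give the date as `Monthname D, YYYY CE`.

July 26, 1894 CE

Both dates share Julian Day Number 2413036; in the Gregorian calendar that is 26 July 1894 CE.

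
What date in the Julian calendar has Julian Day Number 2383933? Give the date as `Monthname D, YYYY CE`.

November 8, 1814 CE

The Gregorian equivalent of JDN 2383933 is 20 November 1814.
In the Julian calendar that day is November 8, 1814 CE.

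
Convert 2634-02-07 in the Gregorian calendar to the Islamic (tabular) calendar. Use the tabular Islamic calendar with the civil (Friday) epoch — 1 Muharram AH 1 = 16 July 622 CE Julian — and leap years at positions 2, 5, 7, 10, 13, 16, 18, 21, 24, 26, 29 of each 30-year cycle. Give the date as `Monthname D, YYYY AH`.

Both dates share Julian Day Number 2683146; in the tabular Islamic calendar that is 16 Rabi' al-Thani 2074 AH.

Rabi' al-Thani 16, 2074 AH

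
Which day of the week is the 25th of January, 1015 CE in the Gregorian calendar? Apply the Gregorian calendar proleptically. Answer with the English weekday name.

Wednesday

JDN 2091805 mod 7 = 2, and JDN 0 was a Monday, so this is a Wednesday.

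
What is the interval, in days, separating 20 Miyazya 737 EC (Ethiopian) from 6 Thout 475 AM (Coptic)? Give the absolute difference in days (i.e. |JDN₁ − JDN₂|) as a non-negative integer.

4889

JDN of the first date = 1993274.
JDN of the second date = 1998163.
|1998163 − 1993274| = 4889.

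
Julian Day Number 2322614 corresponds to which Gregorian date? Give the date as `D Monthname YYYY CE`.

Counting from JDN 2299161 = 15 Oct 1582 gives an offset of 23453 days.

31 December 1646 CE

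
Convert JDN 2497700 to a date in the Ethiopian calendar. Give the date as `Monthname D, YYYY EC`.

The Gregorian equivalent of JDN 2497700 is 15 May 2126.
In the Ethiopian calendar that day is Ginbot 6, 2118 EC.

Ginbot 6, 2118 EC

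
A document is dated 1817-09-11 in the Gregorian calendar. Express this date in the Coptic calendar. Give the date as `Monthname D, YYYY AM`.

Both dates share Julian Day Number 2384959; in the Coptic calendar that is 2 Thout 1534 AM.

Thout 2, 1534 AM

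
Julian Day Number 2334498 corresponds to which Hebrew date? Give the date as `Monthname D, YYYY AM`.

JDN 2334498 is 15 July 1679 in the Gregorian calendar.
In the Hebrew calendar that day is Av 6, 5439 AM.

Av 6, 5439 AM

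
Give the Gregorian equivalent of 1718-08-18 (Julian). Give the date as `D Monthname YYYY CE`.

The Julian–Gregorian offset here is 11 days (Julian trailing).
18 August 1718 Julian + 11 days → 29 August 1718 Gregorian.

29 August 1718 CE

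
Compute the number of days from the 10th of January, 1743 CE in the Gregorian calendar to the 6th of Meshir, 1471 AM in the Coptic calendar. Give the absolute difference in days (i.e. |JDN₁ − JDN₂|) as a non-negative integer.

4415

First date → JDN 2357687; second date → JDN 2362102.
The interval is |2357687 − 2362102| = 4415 days.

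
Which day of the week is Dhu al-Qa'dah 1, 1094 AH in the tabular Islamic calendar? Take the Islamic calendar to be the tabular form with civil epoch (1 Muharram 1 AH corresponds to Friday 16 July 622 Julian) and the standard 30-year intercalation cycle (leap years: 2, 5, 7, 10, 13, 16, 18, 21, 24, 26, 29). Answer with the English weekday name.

Friday

Equivalently 22 October 1683 Gregorian, JDN 2336058.
2336058 ≡ 4 (mod 7); counting from Monday = 0 gives Friday.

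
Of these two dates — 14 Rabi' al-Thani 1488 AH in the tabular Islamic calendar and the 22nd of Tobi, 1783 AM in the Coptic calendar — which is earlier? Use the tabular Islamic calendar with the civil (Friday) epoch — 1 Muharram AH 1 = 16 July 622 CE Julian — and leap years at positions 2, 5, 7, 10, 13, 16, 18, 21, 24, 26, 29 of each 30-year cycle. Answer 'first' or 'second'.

First date → JDN 2475485; second date → JDN 2476046.
JDN 2475485 < JDN 2476046, so the first date is earlier.

first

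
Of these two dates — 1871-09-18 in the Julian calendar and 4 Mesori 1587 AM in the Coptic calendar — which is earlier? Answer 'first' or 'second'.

second

First date → JDN 2404701; second date → JDN 2404649.
JDN 2404649 < JDN 2404701, so the second date is earlier.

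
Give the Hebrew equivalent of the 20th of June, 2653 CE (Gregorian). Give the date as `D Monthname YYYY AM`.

2 Tammuz 6413 AM

Julian Day Number of the source date = 2690219.
Converting JDN 2690219 to the Hebrew calendar gives 2 Tammuz 6413 AM.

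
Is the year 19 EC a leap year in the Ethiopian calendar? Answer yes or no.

yes

19 mod 4 = 3; in the Ethiopian calendar a year is leap when year mod 4 = 3, so it is a leap year.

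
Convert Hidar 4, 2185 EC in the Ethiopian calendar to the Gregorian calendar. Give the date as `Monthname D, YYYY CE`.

Julian Day Number of the source date = 2521990.
Converting JDN 2521990 to the Gregorian calendar gives 14 November 2192 CE.

November 14, 2192 CE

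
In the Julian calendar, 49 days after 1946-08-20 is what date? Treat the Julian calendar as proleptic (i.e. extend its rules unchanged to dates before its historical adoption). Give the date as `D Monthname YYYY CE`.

8 October 1946 CE

JDN of 1946-08-20 = 2432066.
2432066 + 49 = 2432115.
JDN 2432115 in the Julian calendar is 8 October 1946 CE.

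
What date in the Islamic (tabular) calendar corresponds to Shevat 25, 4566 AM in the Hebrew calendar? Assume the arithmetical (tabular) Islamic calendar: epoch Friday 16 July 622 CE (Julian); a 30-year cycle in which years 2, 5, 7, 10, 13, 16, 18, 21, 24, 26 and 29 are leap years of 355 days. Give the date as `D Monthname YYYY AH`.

Julian Day Number of the source date = 2015467.
Converting JDN 2015467 to the tabular Islamic calendar gives 23 Safar 190 AH.

23 Safar 190 AH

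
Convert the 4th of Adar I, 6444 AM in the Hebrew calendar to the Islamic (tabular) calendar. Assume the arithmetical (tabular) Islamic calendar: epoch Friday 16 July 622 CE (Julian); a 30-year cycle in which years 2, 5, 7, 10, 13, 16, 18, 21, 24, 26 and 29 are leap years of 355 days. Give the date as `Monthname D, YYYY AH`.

The source date corresponds to 12 February 2684 in the Gregorian calendar (JDN 2701413).
That day falls on 4 Dhu al-Qa'dah 2125 AH in the tabular Islamic calendar.

Dhu al-Qa'dah 4, 2125 AH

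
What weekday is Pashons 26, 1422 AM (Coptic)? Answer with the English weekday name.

Tuesday

This is JDN 2344315 (1 June 1706 Gregorian).
Since JDN mod 7 = 1 (0 = Monday), the day is Tuesday.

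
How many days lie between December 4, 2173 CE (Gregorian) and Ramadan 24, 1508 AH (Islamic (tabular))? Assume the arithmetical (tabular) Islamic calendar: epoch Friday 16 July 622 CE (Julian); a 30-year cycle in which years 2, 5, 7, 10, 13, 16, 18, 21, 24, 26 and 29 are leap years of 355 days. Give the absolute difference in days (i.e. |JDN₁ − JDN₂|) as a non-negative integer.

32340

JDN of the first date = 2515070.
JDN of the second date = 2482730.
|2482730 − 2515070| = 32340.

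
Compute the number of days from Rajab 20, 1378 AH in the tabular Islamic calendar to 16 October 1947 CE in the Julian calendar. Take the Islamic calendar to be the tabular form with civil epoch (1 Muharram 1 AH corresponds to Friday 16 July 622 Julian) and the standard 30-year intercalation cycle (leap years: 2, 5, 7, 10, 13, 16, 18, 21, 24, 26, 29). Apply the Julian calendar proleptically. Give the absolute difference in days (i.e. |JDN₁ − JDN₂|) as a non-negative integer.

JDN of the first date = 2436599.
JDN of the second date = 2432488.
|2432488 − 2436599| = 4111.

4111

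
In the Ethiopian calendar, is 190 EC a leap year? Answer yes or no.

190 mod 4 = 2; in the Ethiopian calendar a year is leap when year mod 4 = 3, so it is a common year.

no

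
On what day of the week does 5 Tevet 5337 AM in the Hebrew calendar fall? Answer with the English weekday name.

Equivalently 5 December 1576 Gregorian, JDN 2297021.
Since JDN mod 7 = 6 (0 = Monday), the day is Sunday.

Sunday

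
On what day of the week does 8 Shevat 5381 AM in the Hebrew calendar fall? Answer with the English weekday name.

Saturday

In the Gregorian calendar this is 30 January 1621 (JDN 2313148).
Since JDN mod 7 = 5 (0 = Monday), the day is Saturday.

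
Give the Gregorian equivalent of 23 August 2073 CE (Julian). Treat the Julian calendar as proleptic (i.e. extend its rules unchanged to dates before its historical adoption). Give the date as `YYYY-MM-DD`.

At this point the Julian calendar is 13 days behind the Gregorian.
23 August 2073 Julian + 13 days → 5 September 2073 Gregorian.

2073-09-05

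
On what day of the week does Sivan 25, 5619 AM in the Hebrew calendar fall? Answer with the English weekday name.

In the Gregorian calendar this is 27 June 1859 (JDN 2400223).
2400223 ≡ 0 (mod 7); counting from Monday = 0 gives Monday.

Monday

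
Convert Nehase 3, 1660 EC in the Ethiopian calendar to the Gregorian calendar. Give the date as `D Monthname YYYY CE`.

6 August 1668 CE

Both dates share Julian Day Number 2330503; in the Gregorian calendar that is 6 August 1668 CE.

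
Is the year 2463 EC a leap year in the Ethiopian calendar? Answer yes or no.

yes

2463 mod 4 = 3; in the Ethiopian calendar a year is leap when year mod 4 = 3, so it is a leap year.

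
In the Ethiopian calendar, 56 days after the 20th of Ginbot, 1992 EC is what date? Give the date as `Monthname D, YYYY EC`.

Hamle 16, 1992 EC

The starting date is JDN 2451693; 2451693 + 56 = 2451749.
JDN 2451749 corresponds to Hamle 16, 1992 EC.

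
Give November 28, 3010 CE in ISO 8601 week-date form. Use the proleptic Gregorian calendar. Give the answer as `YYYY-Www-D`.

3010-W48-3

The weekday is Wednesday (ISO weekday 3).
That Wednesday belongs to ISO week 48 of ISO year 3010.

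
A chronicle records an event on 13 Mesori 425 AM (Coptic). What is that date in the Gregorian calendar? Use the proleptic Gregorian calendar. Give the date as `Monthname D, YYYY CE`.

Both dates share Julian Day Number 1980238; in the Gregorian calendar that is 10 August 709 CE.

August 10, 709 CE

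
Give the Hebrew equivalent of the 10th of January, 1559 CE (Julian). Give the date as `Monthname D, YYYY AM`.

Shevat 2, 5319 AM

The source date corresponds to 20 January 1559 in the proleptic Gregorian calendar (JDN 2290492).
That day falls on 2 Shevat 5319 AM in the Hebrew calendar.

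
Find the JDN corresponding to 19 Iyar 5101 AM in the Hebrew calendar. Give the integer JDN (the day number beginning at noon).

In the proleptic Gregorian calendar the same day is 15 May 1341.
JDN 2400001 is 17 November 1858 CE (Gregorian), MJD 0; the target day is −189016 days from there, so JDN = 2210985.

2210985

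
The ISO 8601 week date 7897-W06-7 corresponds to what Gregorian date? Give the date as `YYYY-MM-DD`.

ISO week 1 of 7897 is the week containing the first Thursday of 7897.
Week 6, day 7 (Sunday) lands on 7897-02-14.

7897-02-14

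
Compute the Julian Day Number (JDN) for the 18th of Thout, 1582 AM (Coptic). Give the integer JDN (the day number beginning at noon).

2402507

Equivalently 27 September 1865 (Gregorian).
JDN 2451545 is 1 January 2000 CE (Gregorian); the target day is −49038 days from there, so JDN = 2402507.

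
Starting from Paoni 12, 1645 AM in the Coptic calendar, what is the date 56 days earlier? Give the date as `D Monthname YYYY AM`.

16 Parmouti 1645 AM

The starting date is JDN 2425782; 2425782 − 56 = 2425726.
JDN 2425726 corresponds to 16 Parmouti 1645 AM.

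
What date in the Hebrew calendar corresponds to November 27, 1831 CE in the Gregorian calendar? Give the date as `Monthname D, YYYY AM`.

Kislev 22, 5592 AM

Both dates share Julian Day Number 2390149; in the Hebrew calendar that is 22 Kislev 5592 AM.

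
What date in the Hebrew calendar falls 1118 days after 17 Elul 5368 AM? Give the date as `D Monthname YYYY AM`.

JDN of 17 Elul 5368 AM = 2308611.
2308611 + 1118 = 2309729.
JDN 2309729 in the Hebrew calendar is 14 Tishrei 5372 AM.

14 Tishrei 5372 AM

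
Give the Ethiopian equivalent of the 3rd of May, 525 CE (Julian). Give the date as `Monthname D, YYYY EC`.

Ginbot 8, 517 EC

Both dates share Julian Day Number 1912937; in the Ethiopian calendar that is 8 Ginbot 517 EC.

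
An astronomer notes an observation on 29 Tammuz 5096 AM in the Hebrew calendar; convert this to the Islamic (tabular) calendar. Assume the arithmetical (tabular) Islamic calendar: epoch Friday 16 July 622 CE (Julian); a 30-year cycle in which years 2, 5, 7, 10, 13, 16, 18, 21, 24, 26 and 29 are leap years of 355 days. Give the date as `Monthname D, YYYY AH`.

Dhu al-Qa'dah 29, 736 AH

Both dates share Julian Day Number 2209222; in the tabular Islamic calendar that is 29 Dhu al-Qa'dah 736 AH.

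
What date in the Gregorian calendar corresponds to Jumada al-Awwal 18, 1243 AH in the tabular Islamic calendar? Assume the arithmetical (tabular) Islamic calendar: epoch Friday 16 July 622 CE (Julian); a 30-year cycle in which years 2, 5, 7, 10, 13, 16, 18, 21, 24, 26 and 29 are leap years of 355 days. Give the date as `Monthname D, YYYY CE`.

December 7, 1827 CE

Julian Day Number of the source date = 2388698.
Converting JDN 2388698 to the Gregorian calendar gives 7 December 1827 CE.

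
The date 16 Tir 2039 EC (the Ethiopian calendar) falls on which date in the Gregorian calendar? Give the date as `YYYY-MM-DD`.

2047-01-24

Julian Day Number of the source date = 2468735.
Converting JDN 2468735 to the Gregorian calendar gives 24 January 2047 CE.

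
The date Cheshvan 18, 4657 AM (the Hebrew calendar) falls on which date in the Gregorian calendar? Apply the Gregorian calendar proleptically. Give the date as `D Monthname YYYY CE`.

1 November 896 CE

Julian Day Number of the source date = 2048623.
Converting JDN 2048623 to the Gregorian calendar gives 1 November 896 CE.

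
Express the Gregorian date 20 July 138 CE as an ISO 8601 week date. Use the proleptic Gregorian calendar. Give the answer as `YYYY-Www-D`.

0138-W29-7

The weekday is Sunday (ISO weekday 7).
That Sunday belongs to ISO week 29 of ISO year 138.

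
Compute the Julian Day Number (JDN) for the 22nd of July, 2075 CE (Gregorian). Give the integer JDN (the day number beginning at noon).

2479141

JDN 2400001 is 17 November 1858 CE (Gregorian), MJD 0; the target day is +79140 days from there, so JDN = 2479141.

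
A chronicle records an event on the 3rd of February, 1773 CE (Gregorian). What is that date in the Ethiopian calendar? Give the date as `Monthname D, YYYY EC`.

Tir 28, 1765 EC

Both dates share Julian Day Number 2368669; in the Ethiopian calendar that is 28 Tir 1765 EC.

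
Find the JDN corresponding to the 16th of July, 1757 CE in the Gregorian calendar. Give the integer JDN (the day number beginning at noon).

JDN 2451545 is 1 January 2000 CE (Gregorian); the target day is −88557 days from there, so JDN = 2362988.

2362988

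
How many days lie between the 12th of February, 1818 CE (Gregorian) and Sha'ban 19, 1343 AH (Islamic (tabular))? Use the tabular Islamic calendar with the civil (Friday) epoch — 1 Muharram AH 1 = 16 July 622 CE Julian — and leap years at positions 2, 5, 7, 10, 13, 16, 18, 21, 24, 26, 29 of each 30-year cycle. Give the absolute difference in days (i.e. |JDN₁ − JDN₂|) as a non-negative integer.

39112

First date → JDN 2385113; second date → JDN 2424225.
The interval is |2385113 − 2424225| = 39112 days.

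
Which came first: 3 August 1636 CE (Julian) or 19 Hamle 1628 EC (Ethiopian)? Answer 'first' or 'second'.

second

Converting both to JDN: 2318822 vs 2318801; the smaller is the second.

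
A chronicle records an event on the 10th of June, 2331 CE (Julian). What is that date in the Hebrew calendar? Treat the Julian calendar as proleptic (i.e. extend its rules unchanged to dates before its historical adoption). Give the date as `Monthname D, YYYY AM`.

Both dates share Julian Day Number 2572616; in the Hebrew calendar that is 20 Sivan 6091 AM.

Sivan 20, 6091 AM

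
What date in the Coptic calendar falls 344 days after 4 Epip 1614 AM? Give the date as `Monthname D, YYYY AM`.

Paoni 13, 1615 AM

JDN of 4 Epip 1614 AM = 2414481.
2414481 + 344 = 2414825.
JDN 2414825 in the Coptic calendar is Paoni 13, 1615 AM.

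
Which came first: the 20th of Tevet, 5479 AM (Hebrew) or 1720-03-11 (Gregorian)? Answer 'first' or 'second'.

first

First date → JDN 2348922; second date → JDN 2349347.
JDN 2348922 < JDN 2349347, so the first date is earlier.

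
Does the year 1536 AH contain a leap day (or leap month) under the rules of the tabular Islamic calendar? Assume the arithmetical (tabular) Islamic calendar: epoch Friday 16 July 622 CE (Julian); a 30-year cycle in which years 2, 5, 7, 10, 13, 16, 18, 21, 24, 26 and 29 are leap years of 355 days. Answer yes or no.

Year 1536 AH is year 6 of its 30-year cycle; leap positions are 2, 5, 7, 10, 13, 16, 18, 21, 24, 26, 29, so it is a common year (354 days).

no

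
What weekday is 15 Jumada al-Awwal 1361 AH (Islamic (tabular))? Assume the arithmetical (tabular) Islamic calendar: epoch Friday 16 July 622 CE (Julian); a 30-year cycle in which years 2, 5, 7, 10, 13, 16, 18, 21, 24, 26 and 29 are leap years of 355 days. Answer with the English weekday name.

Sunday

This is JDN 2430511 (31 May 1942 Gregorian).
Since JDN mod 7 = 6 (0 = Monday), the day is Sunday.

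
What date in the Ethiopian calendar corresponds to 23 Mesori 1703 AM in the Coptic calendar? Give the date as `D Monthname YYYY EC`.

The source date corresponds to 29 August 1987 in the Gregorian calendar (JDN 2447037).
That day falls on 23 Nehase 1979 EC in the Ethiopian calendar.

23 Nehase 1979 EC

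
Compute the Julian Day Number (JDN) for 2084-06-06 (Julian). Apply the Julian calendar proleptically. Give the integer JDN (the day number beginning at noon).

Equivalently 19 June 2084 (Gregorian).
JDN 2451545 is 1 January 2000 CE (Gregorian); the target day is +30851 days from there, so JDN = 2482396.

2482396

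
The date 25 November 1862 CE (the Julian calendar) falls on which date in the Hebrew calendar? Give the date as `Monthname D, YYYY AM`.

Julian Day Number of the source date = 2401482.
Converting JDN 2401482 to the Hebrew calendar gives 15 Kislev 5623 AM.

Kislev 15, 5623 AM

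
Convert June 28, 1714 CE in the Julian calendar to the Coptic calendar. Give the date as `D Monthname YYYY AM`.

4 Epip 1430 AM

Julian Day Number of the source date = 2347275.
Converting JDN 2347275 to the Coptic calendar gives 4 Epip 1430 AM.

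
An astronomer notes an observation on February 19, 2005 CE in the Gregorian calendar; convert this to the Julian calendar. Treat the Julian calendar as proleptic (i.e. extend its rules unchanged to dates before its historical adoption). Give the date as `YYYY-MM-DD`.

2005-02-06

The Julian–Gregorian offset here is 13 days (Julian trailing).
19 February 2005 Gregorian − 13 days → 6 February 2005 Julian.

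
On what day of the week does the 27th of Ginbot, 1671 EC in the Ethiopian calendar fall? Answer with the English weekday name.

Equivalently 1 June 1679 Gregorian, JDN 2334454.
Since JDN mod 7 = 3 (0 = Monday), the day is Thursday.

Thursday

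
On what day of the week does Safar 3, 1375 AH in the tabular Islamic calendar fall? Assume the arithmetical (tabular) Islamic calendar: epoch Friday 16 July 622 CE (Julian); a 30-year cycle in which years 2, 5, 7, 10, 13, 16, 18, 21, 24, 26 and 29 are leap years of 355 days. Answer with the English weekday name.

This is JDN 2435372 (21 September 1955 Gregorian).
Since JDN mod 7 = 2 (0 = Monday), the day is Wednesday.

Wednesday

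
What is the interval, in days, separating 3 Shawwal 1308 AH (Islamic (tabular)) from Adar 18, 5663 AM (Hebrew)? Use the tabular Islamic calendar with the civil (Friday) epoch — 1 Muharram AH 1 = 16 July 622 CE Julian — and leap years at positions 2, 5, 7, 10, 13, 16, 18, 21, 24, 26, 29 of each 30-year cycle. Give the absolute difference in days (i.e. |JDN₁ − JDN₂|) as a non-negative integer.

4326

First date → JDN 2411865; second date → JDN 2416191.
The interval is |2411865 − 2416191| = 4326 days.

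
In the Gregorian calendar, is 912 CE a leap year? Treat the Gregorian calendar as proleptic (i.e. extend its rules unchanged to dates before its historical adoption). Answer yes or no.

yes

912 is divisible by 4 and not by 100, so it is a leap year.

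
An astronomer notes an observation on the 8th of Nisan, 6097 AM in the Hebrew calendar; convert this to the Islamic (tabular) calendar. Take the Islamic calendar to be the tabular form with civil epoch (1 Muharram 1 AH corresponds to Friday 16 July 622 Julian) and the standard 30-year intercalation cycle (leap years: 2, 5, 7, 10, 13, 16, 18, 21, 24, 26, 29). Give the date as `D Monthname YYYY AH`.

Both dates share Julian Day Number 2574731; in the tabular Islamic calendar that is 8 Jumada al-Awwal 1768 AH.

8 Jumada al-Awwal 1768 AH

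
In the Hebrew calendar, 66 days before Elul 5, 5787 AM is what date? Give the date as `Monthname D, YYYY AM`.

JDN of Elul 5, 5787 AM = 2461656.
2461656 − 66 = 2461590.
JDN 2461590 in the Hebrew calendar is Sivan 28, 5787 AM.

Sivan 28, 5787 AM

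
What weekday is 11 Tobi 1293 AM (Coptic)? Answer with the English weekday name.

In the proleptic Gregorian calendar this is 16 January 1577 (JDN 2297063).
2297063 ≡ 6 (mod 7); counting from Monday = 0 gives Sunday.

Sunday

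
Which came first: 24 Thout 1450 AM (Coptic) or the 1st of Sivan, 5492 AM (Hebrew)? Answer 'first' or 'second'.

The two dates have Julian Day Numbers 2354300 and 2353805 respectively.
Since 2353805 < 2354300, the second date comes first.

second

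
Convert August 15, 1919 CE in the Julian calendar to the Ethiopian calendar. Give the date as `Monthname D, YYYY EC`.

The source date corresponds to 28 August 1919 in the Gregorian calendar (JDN 2422199).
That day falls on 22 Nehase 1911 EC in the Ethiopian calendar.

Nehase 22, 1911 EC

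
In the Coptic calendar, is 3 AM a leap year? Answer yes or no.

yes

3 mod 4 = 3; in the Coptic calendar a year is leap when year mod 4 = 3, so it is a leap year.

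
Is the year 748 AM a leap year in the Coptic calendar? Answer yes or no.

748 mod 4 = 0; in the Coptic calendar a year is leap when year mod 4 = 3, so it is a common year.

no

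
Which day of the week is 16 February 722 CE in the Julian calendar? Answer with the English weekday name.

Monday

This is JDN 1984815 (20 February 722 Gregorian).
1984815 ≡ 0 (mod 7); counting from Monday = 0 gives Monday.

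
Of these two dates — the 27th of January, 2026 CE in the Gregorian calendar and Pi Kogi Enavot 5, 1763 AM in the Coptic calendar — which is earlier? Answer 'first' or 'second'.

First date → JDN 2461068; second date → JDN 2468964.
JDN 2461068 < JDN 2468964, so the first date is earlier.

first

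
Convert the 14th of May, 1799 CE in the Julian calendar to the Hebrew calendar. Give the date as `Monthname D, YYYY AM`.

Iyar 20, 5559 AM

The source date corresponds to 25 May 1799 in the Gregorian calendar (JDN 2378276).
That day falls on 20 Iyar 5559 AM in the Hebrew calendar.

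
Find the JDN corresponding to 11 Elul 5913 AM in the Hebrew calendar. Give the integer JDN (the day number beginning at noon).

Equivalently 1 September 2153 (Gregorian).
JDN 2451545 is 1 January 2000 CE (Gregorian); the target day is +56126 days from there, so JDN = 2507671.

2507671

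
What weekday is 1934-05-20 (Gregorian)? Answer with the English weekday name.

2427578 ≡ 6 (mod 7); counting from Monday = 0 gives Sunday.

Sunday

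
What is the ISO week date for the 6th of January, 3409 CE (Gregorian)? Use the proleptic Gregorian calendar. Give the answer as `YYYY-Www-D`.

The weekday is Friday (ISO weekday 5).
That Friday belongs to ISO week 1 of ISO year 3409.

3409-W01-5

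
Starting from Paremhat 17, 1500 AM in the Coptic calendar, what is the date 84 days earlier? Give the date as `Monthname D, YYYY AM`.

Koiak 23, 1500 AM

Counting 84 days back from JDN 2372736 reaches JDN 2372652, which is Koiak 23, 1500 AM.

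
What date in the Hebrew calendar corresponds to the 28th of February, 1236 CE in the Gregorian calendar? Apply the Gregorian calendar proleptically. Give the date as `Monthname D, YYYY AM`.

Adar 13, 4996 AM

Both dates share Julian Day Number 2172558; in the Hebrew calendar that is 13 Adar 4996 AM.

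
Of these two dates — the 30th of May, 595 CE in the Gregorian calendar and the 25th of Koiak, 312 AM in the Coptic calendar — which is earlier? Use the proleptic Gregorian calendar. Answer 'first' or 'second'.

first

Converting both to JDN: 1938529 vs 1938737; the smaller is the first.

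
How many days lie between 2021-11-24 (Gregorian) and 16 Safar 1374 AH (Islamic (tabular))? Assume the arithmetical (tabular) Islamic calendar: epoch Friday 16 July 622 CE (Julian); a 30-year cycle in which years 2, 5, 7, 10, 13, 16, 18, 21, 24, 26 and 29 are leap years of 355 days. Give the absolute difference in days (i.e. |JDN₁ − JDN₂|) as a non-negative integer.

24513

JDN of the first date = 2459543.
JDN of the second date = 2435030.
|2435030 − 2459543| = 24513.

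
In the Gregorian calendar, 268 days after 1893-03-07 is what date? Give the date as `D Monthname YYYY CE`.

30 November 1893 CE

JDN of 1893-03-07 = 2412530.
2412530 + 268 = 2412798.
JDN 2412798 in the Gregorian calendar is 30 November 1893 CE.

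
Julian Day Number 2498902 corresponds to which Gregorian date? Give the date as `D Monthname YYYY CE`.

29 August 2129 CE

JDN 2451545 is 1 Jan 2000; 2498902 is +47357 days from there.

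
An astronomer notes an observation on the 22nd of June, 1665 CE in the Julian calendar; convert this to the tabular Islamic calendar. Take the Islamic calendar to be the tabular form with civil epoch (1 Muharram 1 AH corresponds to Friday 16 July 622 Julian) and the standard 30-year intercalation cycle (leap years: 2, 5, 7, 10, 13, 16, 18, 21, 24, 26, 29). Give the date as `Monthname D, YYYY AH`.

Dhu al-Hijjah 18, 1075 AH

Both dates share Julian Day Number 2329372; in the tabular Islamic calendar that is 18 Dhu al-Hijjah 1075 AH.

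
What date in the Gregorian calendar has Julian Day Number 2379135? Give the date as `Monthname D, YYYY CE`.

October 1, 1801 CE

Counting from JDN 2299161 = 15 Oct 1582 gives an offset of 79974 days.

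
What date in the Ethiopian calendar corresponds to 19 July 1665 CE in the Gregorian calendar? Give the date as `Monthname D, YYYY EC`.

Hamle 15, 1657 EC

Julian Day Number of the source date = 2329389.
Converting JDN 2329389 to the Ethiopian calendar gives 15 Hamle 1657 EC.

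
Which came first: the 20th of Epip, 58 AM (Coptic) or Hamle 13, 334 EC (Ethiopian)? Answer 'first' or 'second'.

Converting both to JDN: 1846168 vs 1846161; the smaller is the second.

second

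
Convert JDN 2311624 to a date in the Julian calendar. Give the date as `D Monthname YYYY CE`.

JDN 2311624 is 28 November 1616 in the Gregorian calendar.
In the Julian calendar that day is 18 November 1616 CE.

18 November 1616 CE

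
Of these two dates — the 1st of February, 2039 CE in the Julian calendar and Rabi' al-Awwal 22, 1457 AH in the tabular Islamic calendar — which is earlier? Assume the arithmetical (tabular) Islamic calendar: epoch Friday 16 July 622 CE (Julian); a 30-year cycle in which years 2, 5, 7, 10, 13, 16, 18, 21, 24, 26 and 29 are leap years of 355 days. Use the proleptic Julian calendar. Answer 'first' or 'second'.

second

First date → JDN 2465834; second date → JDN 2464478.
JDN 2464478 < JDN 2465834, so the second date is earlier.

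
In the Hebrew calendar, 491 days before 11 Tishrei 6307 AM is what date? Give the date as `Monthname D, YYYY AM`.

Sivan 21, 6305 AM

The starting date is JDN 2651247; 2651247 − 491 = 2650756.
JDN 2650756 corresponds to Sivan 21, 6305 AM.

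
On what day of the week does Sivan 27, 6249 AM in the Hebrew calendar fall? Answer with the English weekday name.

Sunday

This is JDN 2630326 (26 June 2489 Gregorian).
Since JDN mod 7 = 6 (0 = Monday), the day is Sunday.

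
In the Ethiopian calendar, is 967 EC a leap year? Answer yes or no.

967 mod 4 = 3; in the Ethiopian calendar a year is leap when year mod 4 = 3, so it is a leap year.

yes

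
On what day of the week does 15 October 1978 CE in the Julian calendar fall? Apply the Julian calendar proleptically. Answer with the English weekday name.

This is JDN 2443810 (28 October 1978 Gregorian).
Since JDN mod 7 = 5 (0 = Monday), the day is Saturday.

Saturday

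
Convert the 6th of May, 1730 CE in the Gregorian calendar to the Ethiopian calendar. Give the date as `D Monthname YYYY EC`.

30 Miyazya 1722 EC

Both dates share Julian Day Number 2353055; in the Ethiopian calendar that is 30 Miyazya 1722 EC.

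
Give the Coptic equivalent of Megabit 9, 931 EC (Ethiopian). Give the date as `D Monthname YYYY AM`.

The source date corresponds to 10 March 939 in the proleptic Gregorian calendar (JDN 2064091).
That day falls on 9 Paremhat 655 AM in the Coptic calendar.

9 Paremhat 655 AM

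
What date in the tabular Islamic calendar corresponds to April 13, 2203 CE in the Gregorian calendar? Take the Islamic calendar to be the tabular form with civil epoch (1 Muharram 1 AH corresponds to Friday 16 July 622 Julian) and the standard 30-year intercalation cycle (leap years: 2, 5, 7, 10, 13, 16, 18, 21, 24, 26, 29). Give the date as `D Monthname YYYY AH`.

30 Rabi' al-Awwal 1630 AH

Both dates share Julian Day Number 2525791; in the tabular Islamic calendar that is 30 Rabi' al-Awwal 1630 AH.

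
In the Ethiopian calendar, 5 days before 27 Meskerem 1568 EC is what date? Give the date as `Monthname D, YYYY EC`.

Meskerem 22, 1568 EC

Counting 5 days back from JDN 2296594 reaches JDN 2296589, which is Meskerem 22, 1568 EC.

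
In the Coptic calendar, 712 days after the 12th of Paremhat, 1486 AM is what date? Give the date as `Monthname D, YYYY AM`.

Counting 712 days forward from JDN 2367617 reaches JDN 2368329, which is Meshir 23, 1488 AM.

Meshir 23, 1488 AM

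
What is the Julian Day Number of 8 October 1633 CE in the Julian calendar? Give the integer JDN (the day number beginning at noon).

2317792

In the Gregorian calendar the same day is 18 October 1633.
JDN 2400001 is 17 November 1858 CE (Gregorian), MJD 0; the target day is −82209 days from there, so JDN = 2317792.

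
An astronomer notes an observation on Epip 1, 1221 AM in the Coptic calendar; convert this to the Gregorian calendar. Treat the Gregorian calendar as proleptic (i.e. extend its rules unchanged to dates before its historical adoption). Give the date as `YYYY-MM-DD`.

Both dates share Julian Day Number 2270935; in the Gregorian calendar that is 5 July 1505 CE.

1505-07-05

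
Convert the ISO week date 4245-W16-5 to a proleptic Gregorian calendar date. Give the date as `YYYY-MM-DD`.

ISO week 1 of 4245 is the week containing the first Thursday of 4245.
Week 16, day 5 (Friday) lands on 4245-04-18.

4245-04-18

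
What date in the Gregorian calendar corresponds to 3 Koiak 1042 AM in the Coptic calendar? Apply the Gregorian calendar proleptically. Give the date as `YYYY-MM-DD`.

1325-12-07

Julian Day Number of the source date = 2205347.
Converting JDN 2205347 to the Gregorian calendar gives 7 December 1325 CE.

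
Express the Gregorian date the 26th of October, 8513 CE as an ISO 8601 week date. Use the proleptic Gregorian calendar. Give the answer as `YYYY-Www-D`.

8513-W43-4

The weekday is Thursday (ISO weekday 4).
That Thursday belongs to ISO week 43 of ISO year 8513.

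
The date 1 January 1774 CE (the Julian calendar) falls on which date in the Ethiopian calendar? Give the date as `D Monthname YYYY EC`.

6 Tir 1766 EC

Julian Day Number of the source date = 2369012.
Converting JDN 2369012 to the Ethiopian calendar gives 6 Tir 1766 EC.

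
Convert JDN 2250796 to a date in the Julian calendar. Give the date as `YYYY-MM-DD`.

JDN 2250796 is 15 May 1450 in the proleptic Gregorian calendar.
In the Julian calendar that day is 1450-05-06.

1450-05-06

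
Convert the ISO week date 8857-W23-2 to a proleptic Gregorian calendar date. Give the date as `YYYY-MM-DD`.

ISO week 1 of 8857 is the week containing the first Thursday of 8857.
Week 23, day 2 (Tuesday) lands on 8857-06-05.

8857-06-05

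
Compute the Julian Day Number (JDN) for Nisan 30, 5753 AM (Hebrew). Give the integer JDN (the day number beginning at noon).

In the Gregorian calendar the same day is 21 April 1993.
JDN 2299161 is 15 October 1582 CE (Gregorian); the target day is +149938 days from there, so JDN = 2449099.

2449099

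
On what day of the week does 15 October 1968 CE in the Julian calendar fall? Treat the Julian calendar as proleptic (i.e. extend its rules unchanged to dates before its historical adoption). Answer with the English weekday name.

Equivalently 28 October 1968 Gregorian, JDN 2440158.
JDN 2440158 mod 7 = 0, and JDN 0 was a Monday, so this is a Monday.

Monday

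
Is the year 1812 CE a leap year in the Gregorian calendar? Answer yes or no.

yes

1812 is divisible by 4 and not by 100, so it is a leap year.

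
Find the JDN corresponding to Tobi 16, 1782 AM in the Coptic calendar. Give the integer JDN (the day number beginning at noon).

Equivalently 24 January 2066 (Gregorian).
JDN 2299161 is 15 October 1582 CE (Gregorian); the target day is +176514 days from there, so JDN = 2475675.

2475675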